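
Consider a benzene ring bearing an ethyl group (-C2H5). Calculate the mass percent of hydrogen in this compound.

Atom tally by fragment:
  benzene ring core → C:6 H:6
  (− 1 ring H displaced by substituents)
  + C2H5 → C:2 H:5
Element totals:
  C: 8
  H: 10
Molecular formula: C8H10.
Molar mass = 106.168 g/mol.
Mass from H: 10 × 1.008 = 10.080 g/mol.
%H = 10.080 / 106.168 × 100 = 9.49%.

9.49%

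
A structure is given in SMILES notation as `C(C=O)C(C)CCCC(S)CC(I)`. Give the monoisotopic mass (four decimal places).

Atom tally by fragment:
  OHCCH2 → C:2 H:3 O:1
  CH(CH3) → C:2 H:4
  CH2 → C:1 H:2
  CH2 → C:1 H:2
  CH2 → C:1 H:2
  CH(SH) → C:1 H:2 S:1
  CH2 → C:1 H:2
  CH2I → C:1 H:2 I:1
Element totals:
  C: 10
  H: 19
  I: 1
  O: 1
  S: 1
Molecular formula: C10H19IOS.
  M = 10(12.0) + 19(1.007825) + 126.904472 + 15.994915 + 31.972071
    = 120.000000 + 19.148675 + 126.904472 + 15.994915 + 31.972071 = 314.020133

314.0201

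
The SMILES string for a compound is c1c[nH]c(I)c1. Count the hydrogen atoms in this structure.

4

Atom tally by fragment:
  pyrrole ring core → C:4 H:5 N:1
  (− 1 ring H displaced by substituents)
  + I → I:1
Element totals:
  C: 4
  H: 4
  I: 1
  N: 1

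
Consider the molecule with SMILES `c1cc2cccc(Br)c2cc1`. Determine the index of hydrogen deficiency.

Atom tally by fragment:
  naphthalene ring system core → C:10 H:8
  (− 1 ring H displaced by substituents)
  + Br → Br:1
Element totals:
  C: 10
  H: 7
  Br: 1
Molecular formula: C10H7Br.
DoU = (2C + 2 + N − H − X) / 2 = (2·10 + 2 + 0 − 7 − 1) / 2 = 7.

7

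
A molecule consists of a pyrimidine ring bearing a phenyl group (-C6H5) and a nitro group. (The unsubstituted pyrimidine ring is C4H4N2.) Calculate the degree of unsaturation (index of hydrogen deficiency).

9

Atom tally by fragment:
  pyrimidine ring core → C:4 H:4 N:2
  (− 2 ring H displaced by substituents)
  + C6H5 → C:6 H:5
  + NO2 → N:1 O:2
Element totals:
  C: 10
  H: 7
  N: 3
  O: 2
Molecular formula: C10H7N3O2.
DoU = (2C + 2 + N − H − X) / 2 = (2·10 + 2 + 3 − 7 − 0) / 2 = 9.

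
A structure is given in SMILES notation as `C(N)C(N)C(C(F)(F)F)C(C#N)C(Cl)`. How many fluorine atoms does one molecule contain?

Atom tally by fragment:
  H2NCH2 → C:1 H:4 N:1
  CH(NH2) → C:1 H:3 N:1
  CH(CF3) → C:2 H:1 F:3
  CH(CN) → C:2 H:1 N:1
  CH2Cl → C:1 H:2 Cl:1
Element totals:
  C: 7
  H: 11
  Cl: 1
  F: 3
  N: 3

3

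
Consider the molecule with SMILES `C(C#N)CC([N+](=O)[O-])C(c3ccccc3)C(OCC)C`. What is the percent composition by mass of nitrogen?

Atom tally by fragment:
  NCCH2 → C:2 H:2 N:1
  CH2 → C:1 H:2
  CH(NO2) → C:1 H:1 N:1 O:2
  CH(C6H5) → C:7 H:6
  CH(OC2H5) → C:3 H:6 O:1
  CH3 → C:1 H:3
Element totals:
  C: 15
  H: 20
  N: 2
  O: 3
Molecular formula: C15H20N2O3.
Molar mass = 276.336 g/mol.
Mass from N: 2 × 14.007 = 28.014 g/mol.
%N = 28.014 / 276.336 × 100 = 10.14%.

10.14%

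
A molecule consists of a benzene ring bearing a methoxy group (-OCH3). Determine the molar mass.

108.14 g/mol

Atom tally by fragment:
  benzene ring core → C:6 H:6
  (− 1 ring H displaced by substituents)
  + OCH3 → C:1 H:3 O:1
Element totals:
  C: 7
  H: 8
  O: 1
Molecular formula: C7H8O.
  M = 7(12.011) + 8(1.008) + 15.999
    = 84.077 + 8.064 + 15.999 = 108.140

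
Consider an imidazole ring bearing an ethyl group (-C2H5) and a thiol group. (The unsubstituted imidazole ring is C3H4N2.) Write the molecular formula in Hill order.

C5H8N2S

Atom tally by fragment:
  imidazole ring core → C:3 H:4 N:2
  (− 2 ring H displaced by substituents)
  + C2H5 → C:2 H:5
  + SH → S:1 H:1
Element totals:
  C: 5
  H: 8
  N: 2
  S: 1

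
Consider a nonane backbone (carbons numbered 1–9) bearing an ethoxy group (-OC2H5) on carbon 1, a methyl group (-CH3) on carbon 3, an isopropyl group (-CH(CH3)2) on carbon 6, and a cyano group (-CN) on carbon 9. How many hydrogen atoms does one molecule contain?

31

Atom tally by fragment:
  C2H5OCH2 → C:3 H:7 O:1
  CH2 → C:1 H:2
  CH(CH3) → C:2 H:4
  CH2 → C:1 H:2
  CH2 → C:1 H:2
  CH(CH(CH3)2) → C:4 H:8
  CH2 → C:1 H:2
  CH2 → C:1 H:2
  CH2CN → C:2 H:2 N:1
Element totals:
  C: 16
  H: 31
  N: 1
  O: 1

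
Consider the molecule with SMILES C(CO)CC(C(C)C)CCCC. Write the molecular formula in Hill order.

C11H24O

Atom tally by fragment:
  HOCH2CH2 → C:2 H:5 O:1
  CH2 → C:1 H:2
  CH(CH(CH3)2) → C:4 H:8
  CH2 → C:1 H:2
  CH2 → C:1 H:2
  CH2 → C:1 H:2
  CH3 → C:1 H:3
Element totals:
  C: 11
  H: 24
  O: 1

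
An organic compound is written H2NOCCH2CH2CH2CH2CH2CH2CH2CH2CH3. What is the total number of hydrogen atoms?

Atom tally by fragment:
  H2NOCCH2 → C:2 H:4 O:1 N:1
  CH2 → C:1 H:2
  CH2 → C:1 H:2
  CH2 → C:1 H:2
  CH2 → C:1 H:2
  CH2 → C:1 H:2
  CH2 → C:1 H:2
  CH2 → C:1 H:2
  CH3 → C:1 H:3
Element totals:
  C: 10
  H: 21
  N: 1
  O: 1

21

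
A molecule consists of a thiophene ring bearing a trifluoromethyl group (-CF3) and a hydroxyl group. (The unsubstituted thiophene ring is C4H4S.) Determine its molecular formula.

Atom tally by fragment:
  thiophene ring core → C:4 H:4 S:1
  (− 2 ring H displaced by substituents)
  + CF3 → C:1 F:3
  + OH → O:1 H:1
Element totals:
  C: 5
  H: 3
  F: 3
  O: 1
  S: 1

C5H3F3OS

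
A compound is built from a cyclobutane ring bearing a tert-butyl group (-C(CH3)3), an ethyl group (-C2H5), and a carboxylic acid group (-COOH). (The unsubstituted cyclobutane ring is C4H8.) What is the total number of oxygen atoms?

Atom tally by fragment:
  cyclobutane ring core → C:4 H:8
  (− 3 ring H displaced by substituents)
  + C(CH3)3 → C:4 H:9
  + C2H5 → C:2 H:5
  + COOH → C:1 H:1 O:2
Element totals:
  C: 11
  H: 20
  O: 2

2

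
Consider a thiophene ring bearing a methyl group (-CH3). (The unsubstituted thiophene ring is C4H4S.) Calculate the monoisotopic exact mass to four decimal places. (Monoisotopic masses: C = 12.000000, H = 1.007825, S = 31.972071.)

Atom tally by fragment:
  thiophene ring core → C:4 H:4 S:1
  (− 1 ring H displaced by substituents)
  + CH3 → C:1 H:3
Element totals:
  C: 5
  H: 6
  S: 1
Molecular formula: C5H6S.
  M = 5(12.0) + 6(1.007825) + 31.972071
    = 60.000000 + 6.046950 + 31.972071 = 98.019021

98.0190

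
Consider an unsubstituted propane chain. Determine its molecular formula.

C3H8

Atom tally by fragment:
  CH3 → C:1 H:3
  CH2 → C:1 H:2
  CH3 → C:1 H:3
Element totals:
  C: 3
  H: 8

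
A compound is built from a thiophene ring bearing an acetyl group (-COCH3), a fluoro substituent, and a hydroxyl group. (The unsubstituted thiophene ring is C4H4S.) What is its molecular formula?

C6H5FO2S

Atom tally by fragment:
  thiophene ring core → C:4 H:4 S:1
  (− 3 ring H displaced by substituents)
  + COCH3 → C:2 H:3 O:1
  + F → F:1
  + OH → O:1 H:1
Element totals:
  C: 6
  H: 5
  F: 1
  O: 2
  S: 1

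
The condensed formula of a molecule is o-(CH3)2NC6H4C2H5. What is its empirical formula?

Atom tally by fragment:
  benzene ring core → C:6 H:6
  (− 2 ring H displaced by substituents)
  + N(CH3)2 → N:1 C:2 H:6
  + C2H5 → C:2 H:5
Element totals:
  C: 10
  H: 15
  N: 1
Molecular formula: C10H15N.
gcd of subscripts (10, 15, 1) = 1, so the empirical formula equals the molecular formula.

C10H15N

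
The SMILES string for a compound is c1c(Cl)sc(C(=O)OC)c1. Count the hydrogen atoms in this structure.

Atom tally by fragment:
  thiophene ring core → C:4 H:4 S:1
  (− 2 ring H displaced by substituents)
  + Cl → Cl:1
  + COOCH3 → C:2 H:3 O:2
Element totals:
  C: 6
  H: 5
  Cl: 1
  O: 2
  S: 1

5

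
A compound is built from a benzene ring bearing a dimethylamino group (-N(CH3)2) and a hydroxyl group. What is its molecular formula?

Atom tally by fragment:
  benzene ring core → C:6 H:6
  (− 2 ring H displaced by substituents)
  + N(CH3)2 → N:1 C:2 H:6
  + OH → O:1 H:1
Element totals:
  C: 8
  H: 11
  N: 1
  O: 1

C8H11NO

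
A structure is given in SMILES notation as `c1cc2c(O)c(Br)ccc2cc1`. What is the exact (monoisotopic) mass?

221.9680

Atom tally by fragment:
  naphthalene ring system core → C:10 H:8
  (− 2 ring H displaced by substituents)
  + OH → O:1 H:1
  + Br → Br:1
Element totals:
  C: 10
  H: 7
  Br: 1
  O: 1
Molecular formula: C10H7BrO.
  M = 10(12.0) + 7(1.007825) + 78.918338 + 15.994915
    = 120.000000 + 7.054775 + 78.918338 + 15.994915 = 221.968028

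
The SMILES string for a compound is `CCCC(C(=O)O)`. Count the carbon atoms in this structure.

5

Atom tally by fragment:
  CH3 → C:1 H:3
  CH2 → C:1 H:2
  CH2 → C:1 H:2
  CH2COOH → C:2 H:3 O:2
Element totals:
  C: 5
  H: 10
  O: 2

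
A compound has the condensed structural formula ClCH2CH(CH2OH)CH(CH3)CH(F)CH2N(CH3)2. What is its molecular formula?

C9H19ClFNO

Element totals:
  C: 9
  H: 19
  Cl: 1
  F: 1
  N: 1
  O: 1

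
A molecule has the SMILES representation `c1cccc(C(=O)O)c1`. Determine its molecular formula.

C7H6O2

Atom tally by fragment:
  benzene ring core → C:6 H:6
  (− 1 ring H displaced by substituents)
  + COOH → C:1 H:1 O:2
Element totals:
  C: 7
  H: 6
  O: 2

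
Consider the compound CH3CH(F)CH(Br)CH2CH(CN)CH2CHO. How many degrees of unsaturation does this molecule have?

3

Atom tally by fragment:
  CH3 → C:1 H:3
  CH(F) → C:1 H:1 F:1
  CH(Br) → C:1 H:1 Br:1
  CH2 → C:1 H:2
  CH(CN) → C:2 H:1 N:1
  CH2CHO → C:2 H:3 O:1
Element totals:
  C: 8
  H: 11
  Br: 1
  F: 1
  N: 1
  O: 1
Molecular formula: C8H11BrFNO.
DoU = (2C + 2 + N − H − X) / 2 = (2·8 + 2 + 1 − 11 − 2) / 2 = 3.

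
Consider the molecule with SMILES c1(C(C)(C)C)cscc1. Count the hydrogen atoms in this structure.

12

Atom tally by fragment:
  thiophene ring core → C:4 H:4 S:1
  (− 1 ring H displaced by substituents)
  + C(CH3)3 → C:4 H:9
Element totals:
  C: 8
  H: 12
  S: 1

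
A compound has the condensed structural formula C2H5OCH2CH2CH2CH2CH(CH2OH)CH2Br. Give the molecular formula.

Atom tally by fragment:
  C2H5OCH2 → C:3 H:7 O:1
  CH2 → C:1 H:2
  CH2 → C:1 H:2
  CH2 → C:1 H:2
  CH(CH2OH) → C:2 H:4 O:1
  CH2Br → C:1 H:2 Br:1
Element totals:
  C: 9
  H: 19
  Br: 1
  O: 2

C9H19BrO2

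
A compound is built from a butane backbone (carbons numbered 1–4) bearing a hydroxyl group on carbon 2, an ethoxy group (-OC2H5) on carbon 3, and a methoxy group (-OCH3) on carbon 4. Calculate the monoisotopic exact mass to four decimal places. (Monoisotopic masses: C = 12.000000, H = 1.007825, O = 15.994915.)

Atom tally by fragment:
  CH3 → C:1 H:3
  CH(OH) → C:1 H:2 O:1
  CH(OC2H5) → C:3 H:6 O:1
  CH2OCH3 → C:2 H:5 O:1
Element totals:
  C: 7
  H: 16
  O: 3
Molecular formula: C7H16O3.
  M = 7(12.0) + 16(1.007825) + 3(15.994915)
    = 84.000000 + 16.125200 + 47.984745 = 148.109945

148.1099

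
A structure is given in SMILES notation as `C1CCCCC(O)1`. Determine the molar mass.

Atom tally by fragment:
  cyclohexane ring core → C:6 H:12
  (− 1 ring H displaced by substituents)
  + OH → O:1 H:1
Element totals:
  C: 6
  H: 12
  O: 1
Molecular formula: C6H12O.
  M = 6(12.011) + 12(1.008) + 15.999
    = 72.066 + 12.096 + 15.999 = 100.161

100.16 g/mol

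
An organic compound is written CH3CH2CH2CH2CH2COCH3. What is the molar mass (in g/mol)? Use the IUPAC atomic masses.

114.19 g/mol

Atom tally by fragment:
  CH3 → C:1 H:3
  CH2 → C:1 H:2
  CH2 → C:1 H:2
  CH2 → C:1 H:2
  CH2COCH3 → C:3 H:5 O:1
Element totals:
  C: 7
  H: 14
  O: 1
Molecular formula: C7H14O.
  M = 7(12.011) + 14(1.008) + 15.999
    = 84.077 + 14.112 + 15.999 = 114.188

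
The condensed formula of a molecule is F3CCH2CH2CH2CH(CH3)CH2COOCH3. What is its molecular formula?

C9H15F3O2

Atom tally by fragment:
  F3CCH2 → C:2 H:2 F:3
  CH2 → C:1 H:2
  CH2 → C:1 H:2
  CH(CH3) → C:2 H:4
  CH2COOCH3 → C:3 H:5 O:2
Element totals:
  C: 9
  H: 15
  F: 3
  O: 2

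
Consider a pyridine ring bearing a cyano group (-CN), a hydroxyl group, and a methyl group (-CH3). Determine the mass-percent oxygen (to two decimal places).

11.93%

Atom tally by fragment:
  pyridine ring core → C:5 H:5 N:1
  (− 3 ring H displaced by substituents)
  + CN → C:1 N:1
  + OH → O:1 H:1
  + CH3 → C:1 H:3
Element totals:
  C: 7
  H: 6
  N: 2
  O: 1
Molecular formula: C7H6N2O.
Molar mass = 134.138 g/mol.
Mass from O: 1 × 15.999 = 15.999 g/mol.
%O = 15.999 / 134.138 × 100 = 11.93%.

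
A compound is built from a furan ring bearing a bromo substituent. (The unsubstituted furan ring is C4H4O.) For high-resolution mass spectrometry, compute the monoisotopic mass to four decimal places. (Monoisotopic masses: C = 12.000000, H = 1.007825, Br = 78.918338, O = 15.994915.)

145.9367

Atom tally by fragment:
  furan ring core → C:4 H:4 O:1
  (− 1 ring H displaced by substituents)
  + Br → Br:1
Element totals:
  C: 4
  H: 3
  Br: 1
  O: 1
Molecular formula: C4H3BrO.
  M = 4(12.0) + 3(1.007825) + 78.918338 + 15.994915
    = 48.000000 + 3.023475 + 78.918338 + 15.994915 = 145.936728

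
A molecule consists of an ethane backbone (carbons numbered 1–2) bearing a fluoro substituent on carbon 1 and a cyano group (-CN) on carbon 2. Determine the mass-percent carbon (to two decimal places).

Atom tally by fragment:
  FCH2 → C:1 H:2 F:1
  CH2CN → C:2 H:2 N:1
Element totals:
  C: 3
  H: 4
  F: 1
  N: 1
Molecular formula: C3H4FN.
Molar mass = 73.070 g/mol.
Mass from C: 3 × 12.011 = 36.033 g/mol.
%C = 36.033 / 73.070 × 100 = 49.31%.

49.31%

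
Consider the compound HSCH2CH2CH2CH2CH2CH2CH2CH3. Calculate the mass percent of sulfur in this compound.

Atom tally by fragment:
  HSCH2 → C:1 H:3 S:1
  CH2 → C:1 H:2
  CH2 → C:1 H:2
  CH2 → C:1 H:2
  CH2 → C:1 H:2
  CH2 → C:1 H:2
  CH2 → C:1 H:2
  CH3 → C:1 H:3
Element totals:
  C: 8
  H: 18
  S: 1
Molecular formula: C8H18S.
Molar mass = 146.292 g/mol.
Mass from S: 1 × 32.06 = 32.060 g/mol.
%S = 32.060 / 146.292 × 100 = 21.92%.

21.92%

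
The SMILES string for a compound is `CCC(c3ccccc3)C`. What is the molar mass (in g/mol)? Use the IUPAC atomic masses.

134.22 g/mol

Atom tally by fragment:
  CH3 → C:1 H:3
  CH2 → C:1 H:2
  CH(C6H5) → C:7 H:6
  CH3 → C:1 H:3
Element totals:
  C: 10
  H: 14
Molecular formula: C10H14.
  M = 10(12.011) + 14(1.008)
    = 120.110 + 14.112 = 134.222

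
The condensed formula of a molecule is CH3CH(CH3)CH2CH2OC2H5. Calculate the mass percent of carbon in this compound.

72.35%

Atom tally by fragment:
  CH3 → C:1 H:3
  CH(CH3) → C:2 H:4
  CH2 → C:1 H:2
  CH2OC2H5 → C:3 H:7 O:1
Element totals:
  C: 7
  H: 16
  O: 1
Molecular formula: C7H16O.
Molar mass = 116.204 g/mol.
Mass from C: 7 × 12.011 = 84.077 g/mol.
%C = 84.077 / 116.204 × 100 = 72.35%.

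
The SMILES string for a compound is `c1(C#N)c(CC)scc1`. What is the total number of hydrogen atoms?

Atom tally by fragment:
  thiophene ring core → C:4 H:4 S:1
  (− 2 ring H displaced by substituents)
  + CN → C:1 N:1
  + C2H5 → C:2 H:5
Element totals:
  C: 7
  H: 7
  N: 1
  S: 1

7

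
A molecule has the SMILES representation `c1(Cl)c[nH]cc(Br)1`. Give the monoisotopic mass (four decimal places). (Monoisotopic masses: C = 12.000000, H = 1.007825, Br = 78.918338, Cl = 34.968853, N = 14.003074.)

178.9137

Atom tally by fragment:
  pyrrole ring core → C:4 H:5 N:1
  (− 2 ring H displaced by substituents)
  + Cl → Cl:1
  + Br → Br:1
Element totals:
  C: 4
  H: 3
  Br: 1
  Cl: 1
  N: 1
Molecular formula: C4H3BrClN.
  M = 4(12.0) + 3(1.007825) + 78.918338 + 34.968853 + 14.003074
    = 48.000000 + 3.023475 + 78.918338 + 34.968853 + 14.003074 = 178.913740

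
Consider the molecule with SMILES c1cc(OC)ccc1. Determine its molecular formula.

C7H8O

Atom tally by fragment:
  benzene ring core → C:6 H:6
  (− 1 ring H displaced by substituents)
  + OCH3 → C:1 H:3 O:1
Element totals:
  C: 7
  H: 8
  O: 1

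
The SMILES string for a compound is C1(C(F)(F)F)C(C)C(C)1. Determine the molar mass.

Atom tally by fragment:
  cyclopropane ring core → C:3 H:6
  (− 3 ring H displaced by substituents)
  + CF3 → C:1 F:3
  + CH3 → C:1 H:3
  + CH3 → C:1 H:3
Element totals:
  C: 6
  H: 9
  F: 3
Molecular formula: C6H9F3.
  M = 6(12.011) + 9(1.008) + 3(18.998)
    = 72.066 + 9.072 + 56.994 = 138.132

138.13 g/mol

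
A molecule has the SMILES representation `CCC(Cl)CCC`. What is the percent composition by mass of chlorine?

Atom tally by fragment:
  CH3 → C:1 H:3
  CH2 → C:1 H:2
  CH(Cl) → C:1 H:1 Cl:1
  CH2 → C:1 H:2
  CH2 → C:1 H:2
  CH3 → C:1 H:3
Element totals:
  C: 6
  H: 13
  Cl: 1
Molecular formula: C6H13Cl.
Molar mass = 120.620 g/mol.
Mass from Cl: 1 × 35.45 = 35.450 g/mol.
%Cl = 35.450 / 120.620 × 100 = 29.39%.

29.39%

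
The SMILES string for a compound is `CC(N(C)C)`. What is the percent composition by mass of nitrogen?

19.15%

Atom tally by fragment:
  CH3 → C:1 H:3
  CH2N(CH3)2 → C:3 H:8 N:1
Element totals:
  C: 4
  H: 11
  N: 1
Molecular formula: C4H11N.
Molar mass = 73.139 g/mol.
Mass from N: 1 × 14.007 = 14.007 g/mol.
%N = 14.007 / 73.139 × 100 = 19.15%.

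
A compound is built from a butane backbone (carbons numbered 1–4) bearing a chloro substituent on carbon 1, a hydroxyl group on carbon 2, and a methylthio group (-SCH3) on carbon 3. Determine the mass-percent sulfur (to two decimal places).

Atom tally by fragment:
  ClCH2 → C:1 H:2 Cl:1
  CH(OH) → C:1 H:2 O:1
  CH(SCH3) → C:2 H:4 S:1
  CH3 → C:1 H:3
Element totals:
  C: 5
  H: 11
  Cl: 1
  O: 1
  S: 1
Molecular formula: C5H11ClOS.
Molar mass = 154.652 g/mol.
Mass from S: 1 × 32.06 = 32.060 g/mol.
%S = 32.060 / 154.652 × 100 = 20.73%.

20.73%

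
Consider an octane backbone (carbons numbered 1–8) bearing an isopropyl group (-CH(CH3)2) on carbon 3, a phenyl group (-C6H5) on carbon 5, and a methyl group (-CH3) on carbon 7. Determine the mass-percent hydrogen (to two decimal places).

Atom tally by fragment:
  CH3 → C:1 H:3
  CH2 → C:1 H:2
  CH(CH(CH3)2) → C:4 H:8
  CH2 → C:1 H:2
  CH(C6H5) → C:7 H:6
  CH2 → C:1 H:2
  CH(CH3) → C:2 H:4
  CH3 → C:1 H:3
Element totals:
  C: 18
  H: 30
Molecular formula: C18H30.
Molar mass = 246.438 g/mol.
Mass from H: 30 × 1.008 = 30.240 g/mol.
%H = 30.240 / 246.438 × 100 = 12.27%.

12.27%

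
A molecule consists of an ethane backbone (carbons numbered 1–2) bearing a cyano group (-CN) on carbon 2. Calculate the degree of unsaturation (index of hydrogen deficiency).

2

Atom tally by fragment:
  CH3 → C:1 H:3
  CH2CN → C:2 H:2 N:1
Element totals:
  C: 3
  H: 5
  N: 1
Molecular formula: C3H5N.
DoU = (2C + 2 + N − H − X) / 2 = (2·3 + 2 + 1 − 5 − 0) / 2 = 2.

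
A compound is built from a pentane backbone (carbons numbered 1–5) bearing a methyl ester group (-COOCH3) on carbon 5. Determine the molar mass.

Atom tally by fragment:
  CH3 → C:1 H:3
  CH2 → C:1 H:2
  CH2 → C:1 H:2
  CH2 → C:1 H:2
  CH2COOCH3 → C:3 H:5 O:2
Element totals:
  C: 7
  H: 14
  O: 2
Molecular formula: C7H14O2.
  M = 7(12.011) + 14(1.008) + 2(15.999)
    = 84.077 + 14.112 + 31.998 = 130.187

130.19 g/mol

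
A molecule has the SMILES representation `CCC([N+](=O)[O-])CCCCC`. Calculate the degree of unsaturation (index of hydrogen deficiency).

Atom tally by fragment:
  CH3 → C:1 H:3
  CH2 → C:1 H:2
  CH(NO2) → C:1 H:1 N:1 O:2
  CH2 → C:1 H:2
  CH2 → C:1 H:2
  CH2 → C:1 H:2
  CH2 → C:1 H:2
  CH3 → C:1 H:3
Element totals:
  C: 8
  H: 17
  N: 1
  O: 2
Molecular formula: C8H17NO2.
DoU = (2C + 2 + N − H − X) / 2 = (2·8 + 2 + 1 − 17 − 0) / 2 = 1.

1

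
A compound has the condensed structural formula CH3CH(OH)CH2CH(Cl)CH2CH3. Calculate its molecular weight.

Element totals:
  C: 6
  H: 13
  Cl: 1
  O: 1
Molecular formula: C6H13ClO.
  M = 6(12.011) + 13(1.008) + 35.45 + 15.999
    = 72.066 + 13.104 + 35.450 + 15.999 = 136.619

136.62 g/mol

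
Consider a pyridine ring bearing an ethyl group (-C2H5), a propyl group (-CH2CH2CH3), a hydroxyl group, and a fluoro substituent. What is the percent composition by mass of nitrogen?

7.64%

Atom tally by fragment:
  pyridine ring core → C:5 H:5 N:1
  (− 4 ring H displaced by substituents)
  + C2H5 → C:2 H:5
  + CH2CH2CH3 → C:3 H:7
  + OH → O:1 H:1
  + F → F:1
Element totals:
  C: 10
  H: 14
  F: 1
  N: 1
  O: 1
Molecular formula: C10H14FNO.
Molar mass = 183.226 g/mol.
Mass from N: 1 × 14.007 = 14.007 g/mol.
%N = 14.007 / 183.226 × 100 = 7.64%.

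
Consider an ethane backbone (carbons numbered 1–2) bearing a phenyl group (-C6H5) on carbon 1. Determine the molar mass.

106.17 g/mol

Atom tally by fragment:
  C6H5CH2 → C:7 H:7
  CH3 → C:1 H:3
Element totals:
  C: 8
  H: 10
Molecular formula: C8H10.
  M = 8(12.011) + 10(1.008)
    = 96.088 + 10.080 = 106.168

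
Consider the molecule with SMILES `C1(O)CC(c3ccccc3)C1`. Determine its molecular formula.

C10H12O

Atom tally by fragment:
  cyclobutane ring core → C:4 H:8
  (− 2 ring H displaced by substituents)
  + OH → O:1 H:1
  + C6H5 → C:6 H:5
Element totals:
  C: 10
  H: 12
  O: 1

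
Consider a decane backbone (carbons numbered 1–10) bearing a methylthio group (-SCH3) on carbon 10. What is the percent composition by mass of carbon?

Atom tally by fragment:
  CH3 → C:1 H:3
  CH2 → C:1 H:2
  CH2 → C:1 H:2
  CH2 → C:1 H:2
  CH2 → C:1 H:2
  CH2 → C:1 H:2
  CH2 → C:1 H:2
  CH2 → C:1 H:2
  CH2 → C:1 H:2
  CH2SCH3 → C:2 H:5 S:1
Element totals:
  C: 11
  H: 24
  S: 1
Molecular formula: C11H24S.
Molar mass = 188.373 g/mol.
Mass from C: 11 × 12.011 = 132.121 g/mol.
%C = 132.121 / 188.373 × 100 = 70.14%.

70.14%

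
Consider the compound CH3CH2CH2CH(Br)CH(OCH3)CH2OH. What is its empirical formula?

Atom tally by fragment:
  CH3 → C:1 H:3
  CH2 → C:1 H:2
  CH2 → C:1 H:2
  CH(Br) → C:1 H:1 Br:1
  CH(OCH3) → C:2 H:4 O:1
  CH2OH → C:1 H:3 O:1
Element totals:
  C: 7
  H: 15
  Br: 1
  O: 2
Molecular formula: C7H15BrO2.
gcd of subscripts (1, 7, 15, 2) = 1, so the empirical formula equals the molecular formula.

C7H15BrO2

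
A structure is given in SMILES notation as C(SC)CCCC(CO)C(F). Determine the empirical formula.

C8H17FOS

Atom tally by fragment:
  CH3SCH2 → C:2 H:5 S:1
  CH2 → C:1 H:2
  CH2 → C:1 H:2
  CH2 → C:1 H:2
  CH(CH2OH) → C:2 H:4 O:1
  CH2F → C:1 H:2 F:1
Element totals:
  C: 8
  H: 17
  F: 1
  O: 1
  S: 1
Molecular formula: C8H17FOS.
gcd of subscripts (8, 1, 17, 1, 1) = 1, so the empirical formula equals the molecular formula.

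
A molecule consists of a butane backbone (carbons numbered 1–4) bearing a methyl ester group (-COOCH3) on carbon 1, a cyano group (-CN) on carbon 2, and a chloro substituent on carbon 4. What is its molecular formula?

C7H10ClNO2

Atom tally by fragment:
  CH3OOCCH2 → C:3 H:5 O:2
  CH(CN) → C:2 H:1 N:1
  CH2 → C:1 H:2
  CH2Cl → C:1 H:2 Cl:1
Element totals:
  C: 7
  H: 10
  Cl: 1
  N: 1
  O: 2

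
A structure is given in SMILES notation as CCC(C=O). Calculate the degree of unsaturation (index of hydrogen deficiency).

1

Atom tally by fragment:
  CH3 → C:1 H:3
  CH2 → C:1 H:2
  CH2CHO → C:2 H:3 O:1
Element totals:
  C: 4
  H: 8
  O: 1
Molecular formula: C4H8O.
DoU = (2C + 2 + N − H − X) / 2 = (2·4 + 2 + 0 − 8 − 0) / 2 = 1.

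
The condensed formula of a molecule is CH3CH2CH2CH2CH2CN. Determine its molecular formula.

C6H11N

Atom tally by fragment:
  CH3 → C:1 H:3
  CH2 → C:1 H:2
  CH2 → C:1 H:2
  CH2 → C:1 H:2
  CH2CN → C:2 H:2 N:1
Element totals:
  C: 6
  H: 11
  N: 1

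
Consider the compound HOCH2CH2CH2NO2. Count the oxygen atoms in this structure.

3

Atom tally by fragment:
  HOCH2 → C:1 H:3 O:1
  CH2 → C:1 H:2
  CH2NO2 → C:1 H:2 N:1 O:2
Element totals:
  C: 3
  H: 7
  N: 1
  O: 3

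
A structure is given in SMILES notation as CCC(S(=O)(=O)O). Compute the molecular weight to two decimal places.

124.15 g/mol

Atom tally by fragment:
  CH3 → C:1 H:3
  CH2 → C:1 H:2
  CH2SO3H → C:1 H:3 S:1 O:3
Element totals:
  C: 3
  H: 8
  O: 3
  S: 1
Molecular formula: C3H8O3S.
  M = 3(12.011) + 8(1.008) + 3(15.999) + 32.06
    = 36.033 + 8.064 + 47.997 + 32.060 = 124.154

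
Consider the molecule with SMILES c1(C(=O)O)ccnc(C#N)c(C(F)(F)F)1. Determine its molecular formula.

C8H3F3N2O2

Atom tally by fragment:
  pyridine ring core → C:5 H:5 N:1
  (− 3 ring H displaced by substituents)
  + COOH → C:1 H:1 O:2
  + CN → C:1 N:1
  + CF3 → C:1 F:3
Element totals:
  C: 8
  H: 3
  F: 3
  N: 2
  O: 2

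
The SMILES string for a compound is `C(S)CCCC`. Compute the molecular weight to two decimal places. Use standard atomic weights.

104.21 g/mol

Atom tally by fragment:
  HSCH2 → C:1 H:3 S:1
  CH2 → C:1 H:2
  CH2 → C:1 H:2
  CH2 → C:1 H:2
  CH3 → C:1 H:3
Element totals:
  C: 5
  H: 12
  S: 1
Molecular formula: C5H12S.
  M = 5(12.011) + 12(1.008) + 32.06
    = 60.055 + 12.096 + 32.060 = 104.211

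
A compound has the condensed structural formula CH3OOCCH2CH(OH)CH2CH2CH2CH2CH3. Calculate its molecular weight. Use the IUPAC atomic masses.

Atom tally by fragment:
  CH3OOCCH2 → C:3 H:5 O:2
  CH(OH) → C:1 H:2 O:1
  CH2 → C:1 H:2
  CH2 → C:1 H:2
  CH2 → C:1 H:2
  CH2 → C:1 H:2
  CH3 → C:1 H:3
Element totals:
  C: 9
  H: 18
  O: 3
Molecular formula: C9H18O3.
  M = 9(12.011) + 18(1.008) + 3(15.999)
    = 108.099 + 18.144 + 47.997 = 174.240

174.24 g/mol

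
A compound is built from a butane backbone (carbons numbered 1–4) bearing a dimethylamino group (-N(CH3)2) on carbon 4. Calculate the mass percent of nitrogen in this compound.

13.84%

Atom tally by fragment:
  CH3 → C:1 H:3
  CH2 → C:1 H:2
  CH2 → C:1 H:2
  CH2N(CH3)2 → C:3 H:8 N:1
Element totals:
  C: 6
  H: 15
  N: 1
Molecular formula: C6H15N.
Molar mass = 101.193 g/mol.
Mass from N: 1 × 14.007 = 14.007 g/mol.
%N = 14.007 / 101.193 × 100 = 13.84%.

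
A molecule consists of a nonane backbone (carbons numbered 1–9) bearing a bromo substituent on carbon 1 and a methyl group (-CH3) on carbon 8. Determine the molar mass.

Atom tally by fragment:
  BrCH2 → C:1 H:2 Br:1
  CH2 → C:1 H:2
  CH2 → C:1 H:2
  CH2 → C:1 H:2
  CH2 → C:1 H:2
  CH2 → C:1 H:2
  CH2 → C:1 H:2
  CH(CH3) → C:2 H:4
  CH3 → C:1 H:3
Element totals:
  C: 10
  H: 21
  Br: 1
Molecular formula: C10H21Br.
  M = 10(12.011) + 21(1.008) + 79.904
    = 120.110 + 21.168 + 79.904 = 221.182

221.18 g/mol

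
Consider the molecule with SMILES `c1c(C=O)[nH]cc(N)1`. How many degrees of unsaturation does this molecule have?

4

Atom tally by fragment:
  pyrrole ring core → C:4 H:5 N:1
  (− 2 ring H displaced by substituents)
  + CHO → C:1 H:1 O:1
  + NH2 → N:1 H:2
Element totals:
  C: 5
  H: 6
  N: 2
  O: 1
Molecular formula: C5H6N2O.
DoU = (2C + 2 + N − H − X) / 2 = (2·5 + 2 + 2 − 6 − 0) / 2 = 4.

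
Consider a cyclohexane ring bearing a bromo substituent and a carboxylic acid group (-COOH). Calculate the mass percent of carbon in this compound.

40.60%

Atom tally by fragment:
  cyclohexane ring core → C:6 H:12
  (− 2 ring H displaced by substituents)
  + Br → Br:1
  + COOH → C:1 H:1 O:2
Element totals:
  C: 7
  H: 11
  Br: 1
  O: 2
Molecular formula: C7H11BrO2.
Molar mass = 207.067 g/mol.
Mass from C: 7 × 12.011 = 84.077 g/mol.
%C = 84.077 / 207.067 × 100 = 40.60%.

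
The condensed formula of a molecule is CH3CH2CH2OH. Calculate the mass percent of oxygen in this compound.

Atom tally by fragment:
  CH3 → C:1 H:3
  CH2 → C:1 H:2
  CH2OH → C:1 H:3 O:1
Element totals:
  C: 3
  H: 8
  O: 1
Molecular formula: C3H8O.
Molar mass = 60.096 g/mol.
Mass from O: 1 × 15.999 = 15.999 g/mol.
%O = 15.999 / 60.096 × 100 = 26.62%.

26.62%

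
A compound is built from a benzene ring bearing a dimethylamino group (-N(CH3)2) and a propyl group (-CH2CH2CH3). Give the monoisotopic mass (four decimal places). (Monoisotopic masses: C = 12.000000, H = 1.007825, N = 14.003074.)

163.1361

Atom tally by fragment:
  benzene ring core → C:6 H:6
  (− 2 ring H displaced by substituents)
  + N(CH3)2 → N:1 C:2 H:6
  + CH2CH2CH3 → C:3 H:7
Element totals:
  C: 11
  H: 17
  N: 1
Molecular formula: C11H17N.
  M = 11(12.0) + 17(1.007825) + 14.003074
    = 132.000000 + 17.133025 + 14.003074 = 163.136099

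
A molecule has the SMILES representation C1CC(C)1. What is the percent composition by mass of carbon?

85.63%

Atom tally by fragment:
  cyclopropane ring core → C:3 H:6
  (− 1 ring H displaced by substituents)
  + CH3 → C:1 H:3
Element totals:
  C: 4
  H: 8
Molecular formula: C4H8.
Molar mass = 56.108 g/mol.
Mass from C: 4 × 12.011 = 48.044 g/mol.
%C = 48.044 / 56.108 × 100 = 85.63%.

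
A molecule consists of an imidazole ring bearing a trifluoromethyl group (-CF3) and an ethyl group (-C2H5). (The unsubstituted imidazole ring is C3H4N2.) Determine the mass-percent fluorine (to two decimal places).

34.72%

Atom tally by fragment:
  imidazole ring core → C:3 H:4 N:2
  (− 2 ring H displaced by substituents)
  + CF3 → C:1 F:3
  + C2H5 → C:2 H:5
Element totals:
  C: 6
  H: 7
  F: 3
  N: 2
Molecular formula: C6H7F3N2.
Molar mass = 164.130 g/mol.
Mass from F: 3 × 18.998 = 56.994 g/mol.
%F = 56.994 / 164.130 × 100 = 34.72%.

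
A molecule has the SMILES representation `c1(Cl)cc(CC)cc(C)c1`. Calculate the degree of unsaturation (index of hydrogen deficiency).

Atom tally by fragment:
  benzene ring core → C:6 H:6
  (− 3 ring H displaced by substituents)
  + Cl → Cl:1
  + C2H5 → C:2 H:5
  + CH3 → C:1 H:3
Element totals:
  C: 9
  H: 11
  Cl: 1
Molecular formula: C9H11Cl.
DoU = (2C + 2 + N − H − X) / 2 = (2·9 + 2 + 0 − 11 − 1) / 2 = 4.

4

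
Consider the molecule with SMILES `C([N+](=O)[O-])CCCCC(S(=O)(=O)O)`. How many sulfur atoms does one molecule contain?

1

Atom tally by fragment:
  O2NCH2 → C:1 H:2 N:1 O:2
  CH2 → C:1 H:2
  CH2 → C:1 H:2
  CH2 → C:1 H:2
  CH2 → C:1 H:2
  CH2SO3H → C:1 H:3 S:1 O:3
Element totals:
  C: 6
  H: 13
  N: 1
  O: 5
  S: 1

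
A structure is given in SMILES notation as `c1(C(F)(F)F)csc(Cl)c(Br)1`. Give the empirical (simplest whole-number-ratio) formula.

C5HBrClF3S

Atom tally by fragment:
  thiophene ring core → C:4 H:4 S:1
  (− 3 ring H displaced by substituents)
  + CF3 → C:1 F:3
  + Cl → Cl:1
  + Br → Br:1
Element totals:
  C: 5
  H: 1
  Br: 1
  Cl: 1
  F: 3
  S: 1
Molecular formula: C5HBrClF3S.
gcd of subscripts (1, 5, 1, 3, 1, 1) = 1, so the empirical formula equals the molecular formula.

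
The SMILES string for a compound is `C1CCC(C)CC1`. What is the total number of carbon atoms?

Atom tally by fragment:
  cyclohexane ring core → C:6 H:12
  (− 1 ring H displaced by substituents)
  + CH3 → C:1 H:3
Element totals:
  C: 7
  H: 14

7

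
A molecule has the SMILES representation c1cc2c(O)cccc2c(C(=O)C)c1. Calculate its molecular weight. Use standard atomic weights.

186.21 g/mol

Atom tally by fragment:
  naphthalene ring system core → C:10 H:8
  (− 2 ring H displaced by substituents)
  + OH → O:1 H:1
  + COCH3 → C:2 H:3 O:1
Element totals:
  C: 12
  H: 10
  O: 2
Molecular formula: C12H10O2.
  M = 12(12.011) + 10(1.008) + 2(15.999)
    = 144.132 + 10.080 + 31.998 = 186.210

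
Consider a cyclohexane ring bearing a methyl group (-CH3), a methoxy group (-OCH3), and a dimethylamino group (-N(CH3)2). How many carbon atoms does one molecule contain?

Atom tally by fragment:
  cyclohexane ring core → C:6 H:12
  (− 3 ring H displaced by substituents)
  + CH3 → C:1 H:3
  + OCH3 → C:1 H:3 O:1
  + N(CH3)2 → N:1 C:2 H:6
Element totals:
  C: 10
  H: 21
  N: 1
  O: 1

10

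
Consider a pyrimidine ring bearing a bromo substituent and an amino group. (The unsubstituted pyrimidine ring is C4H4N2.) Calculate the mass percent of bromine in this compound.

Atom tally by fragment:
  pyrimidine ring core → C:4 H:4 N:2
  (− 2 ring H displaced by substituents)
  + Br → Br:1
  + NH2 → N:1 H:2
Element totals:
  C: 4
  H: 4
  Br: 1
  N: 3
Molecular formula: C4H4BrN3.
Molar mass = 174.001 g/mol.
Mass from Br: 1 × 79.904 = 79.904 g/mol.
%Br = 79.904 / 174.001 × 100 = 45.92%.

45.92%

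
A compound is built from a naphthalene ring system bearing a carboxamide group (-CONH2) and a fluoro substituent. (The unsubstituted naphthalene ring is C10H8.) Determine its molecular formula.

Atom tally by fragment:
  naphthalene ring system core → C:10 H:8
  (− 2 ring H displaced by substituents)
  + CONH2 → C:1 H:2 O:1 N:1
  + F → F:1
Element totals:
  C: 11
  H: 8
  F: 1
  N: 1
  O: 1

C11H8FNO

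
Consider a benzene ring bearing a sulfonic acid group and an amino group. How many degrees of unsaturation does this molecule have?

4

Atom tally by fragment:
  benzene ring core → C:6 H:6
  (− 2 ring H displaced by substituents)
  + SO3H → S:1 O:3 H:1
  + NH2 → N:1 H:2
Element totals:
  C: 6
  H: 7
  N: 1
  O: 3
  S: 1
Molecular formula: C6H7NO3S.
DoU = (2C + 2 + N − H − X) / 2 = (2·6 + 2 + 1 − 7 − 0) / 2 = 4.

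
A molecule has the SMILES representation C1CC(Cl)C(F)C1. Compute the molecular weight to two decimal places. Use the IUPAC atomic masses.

Atom tally by fragment:
  cyclopentane ring core → C:5 H:10
  (− 2 ring H displaced by substituents)
  + Cl → Cl:1
  + F → F:1
Element totals:
  C: 5
  H: 8
  Cl: 1
  F: 1
Molecular formula: C5H8ClF.
  M = 5(12.011) + 8(1.008) + 35.45 + 18.998
    = 60.055 + 8.064 + 35.450 + 18.998 = 122.567

122.57 g/mol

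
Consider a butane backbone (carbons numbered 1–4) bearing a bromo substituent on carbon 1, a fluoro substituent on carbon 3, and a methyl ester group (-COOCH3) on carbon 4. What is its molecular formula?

C6H10BrFO2

Atom tally by fragment:
  BrCH2 → C:1 H:2 Br:1
  CH2 → C:1 H:2
  CH(F) → C:1 H:1 F:1
  CH2COOCH3 → C:3 H:5 O:2
Element totals:
  C: 6
  H: 10
  Br: 1
  F: 1
  O: 2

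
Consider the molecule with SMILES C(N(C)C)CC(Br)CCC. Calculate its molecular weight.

208.14 g/mol

Atom tally by fragment:
  (CH3)2NCH2 → C:3 H:8 N:1
  CH2 → C:1 H:2
  CH(Br) → C:1 H:1 Br:1
  CH2 → C:1 H:2
  CH2 → C:1 H:2
  CH3 → C:1 H:3
Element totals:
  C: 8
  H: 18
  Br: 1
  N: 1
Molecular formula: C8H18BrN.
  M = 8(12.011) + 18(1.008) + 79.904 + 14.007
    = 96.088 + 18.144 + 79.904 + 14.007 = 208.143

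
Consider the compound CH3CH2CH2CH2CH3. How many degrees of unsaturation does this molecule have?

Element totals:
  C: 5
  H: 12
Molecular formula: C5H12.
DoU = (2C + 2 + N − H − X) / 2 = (2·5 + 2 + 0 − 12 − 0) / 2 = 0.

0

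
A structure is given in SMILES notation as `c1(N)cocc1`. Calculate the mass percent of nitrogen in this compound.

Atom tally by fragment:
  furan ring core → C:4 H:4 O:1
  (− 1 ring H displaced by substituents)
  + NH2 → N:1 H:2
Element totals:
  C: 4
  H: 5
  N: 1
  O: 1
Molecular formula: C4H5NO.
Molar mass = 83.090 g/mol.
Mass from N: 1 × 14.007 = 14.007 g/mol.
%N = 14.007 / 83.090 × 100 = 16.86%.

16.86%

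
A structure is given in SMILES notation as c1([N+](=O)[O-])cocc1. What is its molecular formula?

Atom tally by fragment:
  furan ring core → C:4 H:4 O:1
  (− 1 ring H displaced by substituents)
  + NO2 → N:1 O:2
Element totals:
  C: 4
  H: 3
  N: 1
  O: 3

C4H3NO3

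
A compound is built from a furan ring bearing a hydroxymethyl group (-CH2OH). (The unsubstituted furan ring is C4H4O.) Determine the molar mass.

Atom tally by fragment:
  furan ring core → C:4 H:4 O:1
  (− 1 ring H displaced by substituents)
  + CH2OH → C:1 H:3 O:1
Element totals:
  C: 5
  H: 6
  O: 2
Molecular formula: C5H6O2.
  M = 5(12.011) + 6(1.008) + 2(15.999)
    = 60.055 + 6.048 + 31.998 = 98.101

98.10 g/mol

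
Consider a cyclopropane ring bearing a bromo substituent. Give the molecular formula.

Atom tally by fragment:
  cyclopropane ring core → C:3 H:6
  (− 1 ring H displaced by substituents)
  + Br → Br:1
Element totals:
  C: 3
  H: 5
  Br: 1

C3H5Br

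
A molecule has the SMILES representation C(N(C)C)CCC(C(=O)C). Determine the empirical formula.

C8H17NO

Atom tally by fragment:
  (CH3)2NCH2 → C:3 H:8 N:1
  CH2 → C:1 H:2
  CH2 → C:1 H:2
  CH2COCH3 → C:3 H:5 O:1
Element totals:
  C: 8
  H: 17
  N: 1
  O: 1
Molecular formula: C8H17NO.
gcd of subscripts (8, 17, 1, 1) = 1, so the empirical formula equals the molecular formula.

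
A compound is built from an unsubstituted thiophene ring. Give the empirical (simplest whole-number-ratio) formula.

C4H4S

Atom tally by fragment:
  thiophene ring core → C:4 H:4 S:1
Element totals:
  C: 4
  H: 4
  S: 1
Molecular formula: C4H4S.
gcd of subscripts (4, 4, 1) = 1, so the empirical formula equals the molecular formula.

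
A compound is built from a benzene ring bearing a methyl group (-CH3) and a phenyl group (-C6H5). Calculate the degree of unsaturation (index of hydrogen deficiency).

Atom tally by fragment:
  benzene ring core → C:6 H:6
  (− 2 ring H displaced by substituents)
  + CH3 → C:1 H:3
  + C6H5 → C:6 H:5
Element totals:
  C: 13
  H: 12
Molecular formula: C13H12.
DoU = (2C + 2 + N − H − X) / 2 = (2·13 + 2 + 0 − 12 − 0) / 2 = 8.

8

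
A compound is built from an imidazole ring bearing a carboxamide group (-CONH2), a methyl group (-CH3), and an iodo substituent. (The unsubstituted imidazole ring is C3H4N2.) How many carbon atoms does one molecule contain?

Atom tally by fragment:
  imidazole ring core → C:3 H:4 N:2
  (− 3 ring H displaced by substituents)
  + CONH2 → C:1 H:2 O:1 N:1
  + CH3 → C:1 H:3
  + I → I:1
Element totals:
  C: 5
  H: 6
  I: 1
  N: 3
  O: 1

5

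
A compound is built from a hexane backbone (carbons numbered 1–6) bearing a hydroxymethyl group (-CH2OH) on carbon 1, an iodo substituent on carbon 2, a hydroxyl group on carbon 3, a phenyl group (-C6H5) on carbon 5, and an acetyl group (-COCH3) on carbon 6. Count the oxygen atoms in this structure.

3

Atom tally by fragment:
  HOCH2CH2 → C:2 H:5 O:1
  CH(I) → C:1 H:1 I:1
  CH(OH) → C:1 H:2 O:1
  CH2 → C:1 H:2
  CH(C6H5) → C:7 H:6
  CH2COCH3 → C:3 H:5 O:1
Element totals:
  C: 15
  H: 21
  I: 1
  O: 3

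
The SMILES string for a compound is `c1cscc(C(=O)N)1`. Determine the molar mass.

Atom tally by fragment:
  thiophene ring core → C:4 H:4 S:1
  (− 1 ring H displaced by substituents)
  + CONH2 → C:1 H:2 O:1 N:1
Element totals:
  C: 5
  H: 5
  N: 1
  O: 1
  S: 1
Molecular formula: C5H5NOS.
  M = 5(12.011) + 5(1.008) + 14.007 + 15.999 + 32.06
    = 60.055 + 5.040 + 14.007 + 15.999 + 32.060 = 127.161

127.16 g/mol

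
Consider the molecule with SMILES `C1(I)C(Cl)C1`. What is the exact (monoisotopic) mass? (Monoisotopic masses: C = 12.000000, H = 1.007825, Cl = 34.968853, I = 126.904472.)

Atom tally by fragment:
  cyclopropane ring core → C:3 H:6
  (− 2 ring H displaced by substituents)
  + I → I:1
  + Cl → Cl:1
Element totals:
  C: 3
  H: 4
  Cl: 1
  I: 1
Molecular formula: C3H4ClI.
  M = 3(12.0) + 4(1.007825) + 34.968853 + 126.904472
    = 36.000000 + 4.031300 + 34.968853 + 126.904472 = 201.904625

201.9046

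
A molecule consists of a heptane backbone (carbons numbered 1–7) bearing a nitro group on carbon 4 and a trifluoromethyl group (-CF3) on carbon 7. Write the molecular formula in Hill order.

Atom tally by fragment:
  CH3 → C:1 H:3
  CH2 → C:1 H:2
  CH2 → C:1 H:2
  CH(NO2) → C:1 H:1 N:1 O:2
  CH2 → C:1 H:2
  CH2 → C:1 H:2
  CH2CF3 → C:2 H:2 F:3
Element totals:
  C: 8
  H: 14
  F: 3
  N: 1
  O: 2

C8H14F3NO2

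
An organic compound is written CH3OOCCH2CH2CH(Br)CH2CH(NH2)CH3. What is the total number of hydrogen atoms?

16

Element totals:
  C: 8
  H: 16
  Br: 1
  N: 1
  O: 2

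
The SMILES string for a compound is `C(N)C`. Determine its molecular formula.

Atom tally by fragment:
  H2NCH2 → C:1 H:4 N:1
  CH3 → C:1 H:3
Element totals:
  C: 2
  H: 7
  N: 1

C2H7N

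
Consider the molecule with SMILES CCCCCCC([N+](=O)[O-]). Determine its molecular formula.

C7H15NO2

Atom tally by fragment:
  CH3 → C:1 H:3
  CH2 → C:1 H:2
  CH2 → C:1 H:2
  CH2 → C:1 H:2
  CH2 → C:1 H:2
  CH2 → C:1 H:2
  CH2NO2 → C:1 H:2 N:1 O:2
Element totals:
  C: 7
  H: 15
  N: 1
  O: 2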